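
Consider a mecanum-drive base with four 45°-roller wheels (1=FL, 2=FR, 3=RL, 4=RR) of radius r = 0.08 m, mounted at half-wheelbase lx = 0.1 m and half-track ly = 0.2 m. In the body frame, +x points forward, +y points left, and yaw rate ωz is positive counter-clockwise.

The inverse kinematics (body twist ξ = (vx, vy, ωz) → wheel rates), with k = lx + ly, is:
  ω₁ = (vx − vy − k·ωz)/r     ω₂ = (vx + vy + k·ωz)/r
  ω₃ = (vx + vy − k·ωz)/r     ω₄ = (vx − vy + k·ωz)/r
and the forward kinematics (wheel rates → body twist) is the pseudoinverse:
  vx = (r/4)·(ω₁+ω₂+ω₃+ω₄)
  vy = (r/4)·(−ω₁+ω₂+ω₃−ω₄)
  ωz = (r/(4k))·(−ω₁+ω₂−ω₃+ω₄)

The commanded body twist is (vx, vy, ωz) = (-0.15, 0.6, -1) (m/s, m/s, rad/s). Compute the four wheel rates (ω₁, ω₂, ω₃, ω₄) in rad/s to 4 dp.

(-5.6250, 1.8750, 9.3750, -13.1250)

k = lx + ly = 0.1 + 0.2 = 0.3000;  k·ωz = 0.3000·-1 = -0.3000
ω₁ (FL) = (vx − vy − k·ωz)/r = -0.4500/0.08 = -5.6250
ω₂ (FR) = (vx + vy + k·ωz)/r = 0.1500/0.08 = 1.8750
ω₃ (RL) = (vx + vy − k·ωz)/r = 0.7500/0.08 = 9.3750
ω₄ (RR) = (vx − vy + k·ωz)/r = -1.0500/0.08 = -13.1250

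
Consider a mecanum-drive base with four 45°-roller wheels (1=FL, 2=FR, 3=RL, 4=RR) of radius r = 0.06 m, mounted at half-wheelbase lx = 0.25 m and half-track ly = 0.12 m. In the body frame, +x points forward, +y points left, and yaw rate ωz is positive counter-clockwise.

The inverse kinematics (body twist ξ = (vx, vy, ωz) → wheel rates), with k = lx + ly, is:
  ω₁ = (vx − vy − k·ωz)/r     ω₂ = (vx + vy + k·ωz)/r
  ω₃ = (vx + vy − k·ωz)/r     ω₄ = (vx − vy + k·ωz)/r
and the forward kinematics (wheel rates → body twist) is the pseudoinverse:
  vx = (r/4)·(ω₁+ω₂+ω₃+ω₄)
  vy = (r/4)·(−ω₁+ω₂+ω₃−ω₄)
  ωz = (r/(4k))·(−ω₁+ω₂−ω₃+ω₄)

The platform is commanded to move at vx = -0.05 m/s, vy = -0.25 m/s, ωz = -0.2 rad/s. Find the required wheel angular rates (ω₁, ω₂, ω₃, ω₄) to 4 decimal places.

(4.5667, -6.2333, -3.7667, 2.1000)

k = lx + ly = 0.25 + 0.12 = 0.3700;  k·ωz = 0.3700·-0.2 = -0.0740
ω₁ (FL) = (vx − vy − k·ωz)/r = 0.2740/0.06 = 4.5667
ω₂ (FR) = (vx + vy + k·ωz)/r = -0.3740/0.06 = -6.2333
ω₃ (RL) = (vx + vy − k·ωz)/r = -0.2260/0.06 = -3.7667
ω₄ (RR) = (vx − vy + k·ωz)/r = 0.1260/0.06 = 2.1000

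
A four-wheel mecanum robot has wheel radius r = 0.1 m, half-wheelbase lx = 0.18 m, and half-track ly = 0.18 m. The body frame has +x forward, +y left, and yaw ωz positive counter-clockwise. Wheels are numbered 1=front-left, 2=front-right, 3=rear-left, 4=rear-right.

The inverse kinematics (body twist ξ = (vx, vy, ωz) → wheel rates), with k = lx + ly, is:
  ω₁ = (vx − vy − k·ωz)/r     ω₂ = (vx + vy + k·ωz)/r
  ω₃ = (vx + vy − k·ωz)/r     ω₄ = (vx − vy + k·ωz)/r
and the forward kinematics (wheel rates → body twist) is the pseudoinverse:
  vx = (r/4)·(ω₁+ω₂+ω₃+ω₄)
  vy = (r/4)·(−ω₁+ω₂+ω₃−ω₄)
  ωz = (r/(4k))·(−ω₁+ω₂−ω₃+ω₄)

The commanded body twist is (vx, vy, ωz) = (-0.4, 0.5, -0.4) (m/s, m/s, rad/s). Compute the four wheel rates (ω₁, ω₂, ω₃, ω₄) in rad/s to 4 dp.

k = lx + ly = 0.18 + 0.18 = 0.3600;  k·ωz = 0.3600·-0.4 = -0.1440
ω₁ (FL) = (vx − vy − k·ωz)/r = -0.7560/0.1 = -7.5600
ω₂ (FR) = (vx + vy + k·ωz)/r = -0.0440/0.1 = -0.4400
ω₃ (RL) = (vx + vy − k·ωz)/r = 0.2440/0.1 = 2.4400
ω₄ (RR) = (vx − vy + k·ωz)/r = -1.0440/0.1 = -10.4400

(-7.5600, -0.4400, 2.4400, -10.4400)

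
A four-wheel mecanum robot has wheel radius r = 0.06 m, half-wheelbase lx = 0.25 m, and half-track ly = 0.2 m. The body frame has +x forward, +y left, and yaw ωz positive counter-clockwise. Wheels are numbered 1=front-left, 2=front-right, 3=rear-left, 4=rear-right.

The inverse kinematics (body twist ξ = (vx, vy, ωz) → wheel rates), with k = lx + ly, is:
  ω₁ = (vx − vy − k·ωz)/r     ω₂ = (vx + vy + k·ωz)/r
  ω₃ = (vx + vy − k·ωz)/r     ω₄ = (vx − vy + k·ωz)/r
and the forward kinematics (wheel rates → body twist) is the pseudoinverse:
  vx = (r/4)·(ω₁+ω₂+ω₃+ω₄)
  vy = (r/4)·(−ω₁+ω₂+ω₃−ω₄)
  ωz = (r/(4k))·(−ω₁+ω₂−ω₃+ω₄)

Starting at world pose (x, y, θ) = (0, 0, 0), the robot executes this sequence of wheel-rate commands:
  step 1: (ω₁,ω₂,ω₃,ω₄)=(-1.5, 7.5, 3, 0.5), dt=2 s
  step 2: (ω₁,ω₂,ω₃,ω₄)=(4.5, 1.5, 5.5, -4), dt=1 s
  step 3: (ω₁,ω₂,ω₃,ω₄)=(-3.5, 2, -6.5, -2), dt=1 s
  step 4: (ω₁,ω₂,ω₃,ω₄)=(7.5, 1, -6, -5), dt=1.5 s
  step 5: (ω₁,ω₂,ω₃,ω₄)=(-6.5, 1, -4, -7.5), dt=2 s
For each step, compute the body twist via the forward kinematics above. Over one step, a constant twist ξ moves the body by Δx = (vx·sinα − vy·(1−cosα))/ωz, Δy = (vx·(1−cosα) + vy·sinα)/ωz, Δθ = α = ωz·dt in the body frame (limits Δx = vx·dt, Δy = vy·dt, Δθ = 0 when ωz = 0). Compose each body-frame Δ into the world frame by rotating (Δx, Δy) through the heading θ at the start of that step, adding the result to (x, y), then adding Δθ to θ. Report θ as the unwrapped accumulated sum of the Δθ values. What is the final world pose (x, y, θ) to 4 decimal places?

(-0.4446, 0.5423, 0.3417)

step 1: ξ=(vx,vy,ωz)=(0.1425, 0.1725, 0.2167), dt=2.0 → body Δ=(0.2026, 0.3951, 0.4333) → world pose (0.2026, 0.3951, 0.4333)
step 2: ξ=(vx,vy,ωz)=(0.1125, 0.0975, -0.4167), dt=1.0 → body Δ=(0.1293, 0.0716, -0.4167) → world pose (0.2899, 0.5144, 0.0167)
step 3: ξ=(vx,vy,ωz)=(-0.1500, 0.0150, 0.3333), dt=1.0 → body Δ=(-0.1497, -0.0100, 0.3333) → world pose (0.1403, 0.5018, 0.3500)
step 4: ξ=(vx,vy,ωz)=(-0.0375, -0.1125, -0.1833), dt=1.5 → body Δ=(-0.0786, -0.1589, -0.2750) → world pose (0.1210, 0.3256, 0.0750)
step 5: ξ=(vx,vy,ωz)=(-0.2550, 0.1650, 0.1333), dt=2.0 → body Δ=(-0.5477, 0.2585, 0.2667) → world pose (-0.4446, 0.5423, 0.3417)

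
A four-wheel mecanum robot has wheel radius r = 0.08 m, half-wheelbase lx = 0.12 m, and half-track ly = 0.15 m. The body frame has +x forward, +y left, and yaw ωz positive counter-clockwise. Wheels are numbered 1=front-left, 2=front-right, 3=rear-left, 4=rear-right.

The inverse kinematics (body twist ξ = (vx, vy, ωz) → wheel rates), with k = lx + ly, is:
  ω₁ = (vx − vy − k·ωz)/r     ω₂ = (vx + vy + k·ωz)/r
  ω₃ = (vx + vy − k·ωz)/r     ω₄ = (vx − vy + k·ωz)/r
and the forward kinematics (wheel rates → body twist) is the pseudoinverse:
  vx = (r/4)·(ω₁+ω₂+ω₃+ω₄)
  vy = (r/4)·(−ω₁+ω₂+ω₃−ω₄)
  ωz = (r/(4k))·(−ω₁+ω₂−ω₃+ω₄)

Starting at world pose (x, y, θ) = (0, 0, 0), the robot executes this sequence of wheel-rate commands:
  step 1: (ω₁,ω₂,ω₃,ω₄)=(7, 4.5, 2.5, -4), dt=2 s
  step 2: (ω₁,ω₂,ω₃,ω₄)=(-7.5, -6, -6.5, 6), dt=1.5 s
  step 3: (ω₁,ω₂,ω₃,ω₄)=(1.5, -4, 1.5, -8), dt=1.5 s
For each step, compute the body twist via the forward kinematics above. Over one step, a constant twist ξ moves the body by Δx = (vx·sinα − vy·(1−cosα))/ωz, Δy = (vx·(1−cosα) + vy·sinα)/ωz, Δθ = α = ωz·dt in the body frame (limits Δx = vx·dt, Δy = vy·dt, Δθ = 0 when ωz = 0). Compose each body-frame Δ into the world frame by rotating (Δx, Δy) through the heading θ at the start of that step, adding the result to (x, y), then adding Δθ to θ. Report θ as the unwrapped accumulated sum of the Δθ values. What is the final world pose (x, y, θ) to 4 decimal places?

step 1: ξ=(vx,vy,ωz)=(0.2000, 0.0800, -0.6667), dt=2.0 → body Δ=(0.3834, -0.1128, -1.3333) → world pose (0.3834, -0.1128, -1.3333)
step 2: ξ=(vx,vy,ωz)=(-0.2800, -0.2200, 1.0370), dt=1.5 → body Δ=(-0.0611, -0.4780, 1.5556) → world pose (-0.0956, -0.1659, 0.2222)
step 3: ξ=(vx,vy,ωz)=(-0.1800, 0.0800, -1.1111), dt=1.5 → body Δ=(-0.0824, 0.2492, -1.6667) → world pose (-0.2309, 0.0590, -1.4444)

(-0.2309, 0.0590, -1.4444)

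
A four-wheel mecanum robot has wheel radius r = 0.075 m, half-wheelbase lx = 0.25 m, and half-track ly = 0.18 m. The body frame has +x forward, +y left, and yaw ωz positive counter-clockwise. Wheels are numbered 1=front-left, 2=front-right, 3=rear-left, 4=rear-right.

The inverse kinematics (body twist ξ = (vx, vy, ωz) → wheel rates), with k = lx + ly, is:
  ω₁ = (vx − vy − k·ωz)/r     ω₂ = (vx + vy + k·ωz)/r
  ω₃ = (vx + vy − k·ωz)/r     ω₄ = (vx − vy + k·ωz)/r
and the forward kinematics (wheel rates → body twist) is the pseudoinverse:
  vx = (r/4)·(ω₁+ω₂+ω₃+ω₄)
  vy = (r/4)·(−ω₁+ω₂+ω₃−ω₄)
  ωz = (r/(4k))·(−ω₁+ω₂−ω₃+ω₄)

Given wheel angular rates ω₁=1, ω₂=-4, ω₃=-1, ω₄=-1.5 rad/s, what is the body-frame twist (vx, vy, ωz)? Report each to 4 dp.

k = lx + ly = 0.25 + 0.18 = 0.4300
ω₁+ω₂+ω₃+ω₄ = -5.5000  →  vx = (0.075/4)·-5.5000 = -0.1031
−ω₁+ω₂+ω₃−ω₄ = -4.5000  →  vy = (0.075/4)·-4.5000 = -0.0844
−ω₁+ω₂−ω₃+ω₄ = -5.5000  →  ωz = (0.075/1.7200)·-5.5000 = -0.2398

(-0.1031, -0.0844, -0.2398)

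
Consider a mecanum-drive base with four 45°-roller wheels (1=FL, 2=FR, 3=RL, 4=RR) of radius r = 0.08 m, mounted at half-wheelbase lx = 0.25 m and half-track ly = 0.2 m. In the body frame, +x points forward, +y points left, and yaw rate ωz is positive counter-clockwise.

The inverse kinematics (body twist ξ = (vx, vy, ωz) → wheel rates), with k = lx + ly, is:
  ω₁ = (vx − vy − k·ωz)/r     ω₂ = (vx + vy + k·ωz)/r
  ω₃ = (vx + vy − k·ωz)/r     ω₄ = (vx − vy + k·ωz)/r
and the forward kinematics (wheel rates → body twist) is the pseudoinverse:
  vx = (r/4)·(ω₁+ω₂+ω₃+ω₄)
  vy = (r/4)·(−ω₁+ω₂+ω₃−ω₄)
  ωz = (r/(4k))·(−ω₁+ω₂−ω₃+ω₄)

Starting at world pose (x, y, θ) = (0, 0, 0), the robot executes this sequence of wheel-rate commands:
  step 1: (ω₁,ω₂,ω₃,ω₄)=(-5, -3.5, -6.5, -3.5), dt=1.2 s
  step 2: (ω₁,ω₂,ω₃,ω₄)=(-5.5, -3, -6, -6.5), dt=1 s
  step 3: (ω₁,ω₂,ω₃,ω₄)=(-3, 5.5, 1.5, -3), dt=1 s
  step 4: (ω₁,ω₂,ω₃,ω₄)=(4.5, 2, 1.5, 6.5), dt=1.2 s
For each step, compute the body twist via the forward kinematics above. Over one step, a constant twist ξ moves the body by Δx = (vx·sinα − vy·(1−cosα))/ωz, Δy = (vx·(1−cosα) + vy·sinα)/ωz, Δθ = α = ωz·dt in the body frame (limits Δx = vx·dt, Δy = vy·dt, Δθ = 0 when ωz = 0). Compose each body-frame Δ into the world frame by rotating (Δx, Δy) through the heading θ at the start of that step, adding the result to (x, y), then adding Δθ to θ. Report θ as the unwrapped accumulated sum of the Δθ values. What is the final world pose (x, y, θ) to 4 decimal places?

step 1: ξ=(vx,vy,ωz)=(-0.3700, -0.0300, 0.2000), dt=1.2 → body Δ=(-0.4355, -0.0887, 0.2400) → world pose (-0.4355, -0.0887, 0.2400)
step 2: ξ=(vx,vy,ωz)=(-0.4200, 0.0600, 0.0889), dt=1.0 → body Δ=(-0.4221, 0.0413, 0.0889) → world pose (-0.8553, -0.1489, 0.3289)
step 3: ξ=(vx,vy,ωz)=(0.0200, 0.2600, 0.1778), dt=1.0 → body Δ=(-0.0032, 0.2604, 0.1778) → world pose (-0.9424, 0.0965, 0.5067)
step 4: ξ=(vx,vy,ωz)=(0.2900, -0.1500, 0.1111), dt=1.2 → body Δ=(0.3590, -0.1563, 0.1333) → world pose (-0.5527, 0.1340, 0.6400)

(-0.5527, 0.1340, 0.6400)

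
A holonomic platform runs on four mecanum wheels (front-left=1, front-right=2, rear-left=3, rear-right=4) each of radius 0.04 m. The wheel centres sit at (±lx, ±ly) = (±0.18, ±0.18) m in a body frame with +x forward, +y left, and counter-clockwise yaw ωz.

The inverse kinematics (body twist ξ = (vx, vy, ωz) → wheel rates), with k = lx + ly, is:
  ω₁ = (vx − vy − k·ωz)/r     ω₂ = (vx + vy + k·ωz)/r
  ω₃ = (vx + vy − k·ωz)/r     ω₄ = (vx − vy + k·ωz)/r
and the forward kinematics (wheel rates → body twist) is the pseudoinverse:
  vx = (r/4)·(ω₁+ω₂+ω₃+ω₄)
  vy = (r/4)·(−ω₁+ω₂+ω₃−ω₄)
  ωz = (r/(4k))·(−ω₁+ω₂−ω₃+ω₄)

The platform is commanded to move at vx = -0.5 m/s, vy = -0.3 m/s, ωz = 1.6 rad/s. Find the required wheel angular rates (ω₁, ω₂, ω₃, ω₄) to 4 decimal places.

(-19.4000, -5.6000, -34.4000, 9.4000)

k = lx + ly = 0.18 + 0.18 = 0.3600;  k·ωz = 0.3600·1.6 = 0.5760
ω₁ (FL) = (vx − vy − k·ωz)/r = -0.7760/0.04 = -19.4000
ω₂ (FR) = (vx + vy + k·ωz)/r = -0.2240/0.04 = -5.6000
ω₃ (RL) = (vx + vy − k·ωz)/r = -1.3760/0.04 = -34.4000
ω₄ (RR) = (vx − vy + k·ωz)/r = 0.3760/0.04 = 9.4000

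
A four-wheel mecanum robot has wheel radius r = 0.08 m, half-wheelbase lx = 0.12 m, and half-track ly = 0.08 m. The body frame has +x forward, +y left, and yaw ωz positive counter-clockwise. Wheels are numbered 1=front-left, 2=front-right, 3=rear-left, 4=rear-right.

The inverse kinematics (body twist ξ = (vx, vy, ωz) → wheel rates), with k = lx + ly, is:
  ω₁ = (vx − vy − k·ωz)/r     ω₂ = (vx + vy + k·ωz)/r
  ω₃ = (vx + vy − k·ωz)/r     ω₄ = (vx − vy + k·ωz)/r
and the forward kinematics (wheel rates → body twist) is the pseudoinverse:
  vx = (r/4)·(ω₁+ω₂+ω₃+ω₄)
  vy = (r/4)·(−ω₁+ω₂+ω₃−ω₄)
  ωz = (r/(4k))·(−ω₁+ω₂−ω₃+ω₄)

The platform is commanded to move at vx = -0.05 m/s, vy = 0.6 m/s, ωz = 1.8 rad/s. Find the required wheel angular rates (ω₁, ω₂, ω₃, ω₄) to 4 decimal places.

k = lx + ly = 0.12 + 0.08 = 0.2000;  k·ωz = 0.2000·1.8 = 0.3600
ω₁ (FL) = (vx − vy − k·ωz)/r = -1.0100/0.08 = -12.6250
ω₂ (FR) = (vx + vy + k·ωz)/r = 0.9100/0.08 = 11.3750
ω₃ (RL) = (vx + vy − k·ωz)/r = 0.1900/0.08 = 2.3750
ω₄ (RR) = (vx − vy + k·ωz)/r = -0.2900/0.08 = -3.6250

(-12.6250, 11.3750, 2.3750, -3.6250)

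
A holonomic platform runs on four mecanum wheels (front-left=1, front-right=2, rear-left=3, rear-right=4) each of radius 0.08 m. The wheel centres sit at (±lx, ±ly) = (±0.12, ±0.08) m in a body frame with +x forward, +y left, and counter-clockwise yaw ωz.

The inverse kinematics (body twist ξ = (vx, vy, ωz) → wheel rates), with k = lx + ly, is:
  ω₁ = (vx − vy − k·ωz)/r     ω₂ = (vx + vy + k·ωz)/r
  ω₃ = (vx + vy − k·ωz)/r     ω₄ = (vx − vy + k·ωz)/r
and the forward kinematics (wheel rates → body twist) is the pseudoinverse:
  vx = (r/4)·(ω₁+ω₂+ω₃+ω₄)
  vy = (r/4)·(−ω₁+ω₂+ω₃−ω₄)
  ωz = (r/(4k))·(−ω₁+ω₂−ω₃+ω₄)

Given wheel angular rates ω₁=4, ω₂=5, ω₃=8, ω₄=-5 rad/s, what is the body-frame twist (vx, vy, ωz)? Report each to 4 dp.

(0.2400, 0.2800, -1.2000)

k = lx + ly = 0.12 + 0.08 = 0.2000
ω₁+ω₂+ω₃+ω₄ = 12.0000  →  vx = (0.08/4)·12.0000 = 0.2400
−ω₁+ω₂+ω₃−ω₄ = 14.0000  →  vy = (0.08/4)·14.0000 = 0.2800
−ω₁+ω₂−ω₃+ω₄ = -12.0000  →  ωz = (0.08/0.8000)·-12.0000 = -1.2000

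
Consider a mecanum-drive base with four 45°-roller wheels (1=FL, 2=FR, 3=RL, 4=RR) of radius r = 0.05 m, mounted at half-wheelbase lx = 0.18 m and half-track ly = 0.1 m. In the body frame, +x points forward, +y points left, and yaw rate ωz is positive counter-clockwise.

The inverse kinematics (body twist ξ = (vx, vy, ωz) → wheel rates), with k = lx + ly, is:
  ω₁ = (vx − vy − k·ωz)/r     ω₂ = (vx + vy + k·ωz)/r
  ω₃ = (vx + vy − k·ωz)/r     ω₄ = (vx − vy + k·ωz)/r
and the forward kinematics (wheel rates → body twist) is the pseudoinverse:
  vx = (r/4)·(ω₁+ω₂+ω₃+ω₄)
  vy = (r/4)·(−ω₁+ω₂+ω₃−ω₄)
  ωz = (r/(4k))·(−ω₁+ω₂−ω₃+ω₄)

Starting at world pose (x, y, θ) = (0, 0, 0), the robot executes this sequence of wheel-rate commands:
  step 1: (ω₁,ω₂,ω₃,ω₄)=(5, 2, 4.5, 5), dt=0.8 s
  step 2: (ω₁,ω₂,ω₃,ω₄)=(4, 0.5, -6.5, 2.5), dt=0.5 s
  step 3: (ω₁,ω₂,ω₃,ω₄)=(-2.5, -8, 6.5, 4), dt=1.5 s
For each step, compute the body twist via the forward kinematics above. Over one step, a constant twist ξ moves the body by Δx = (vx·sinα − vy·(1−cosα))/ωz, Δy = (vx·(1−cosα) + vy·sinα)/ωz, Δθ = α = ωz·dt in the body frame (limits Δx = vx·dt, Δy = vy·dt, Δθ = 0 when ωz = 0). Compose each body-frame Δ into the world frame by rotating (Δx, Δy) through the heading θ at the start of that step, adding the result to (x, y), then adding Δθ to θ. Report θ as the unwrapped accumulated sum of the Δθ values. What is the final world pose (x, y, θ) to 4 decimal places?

(0.1513, -0.1745, -0.5022)

step 1: ξ=(vx,vy,ωz)=(0.2062, -0.0437, -0.1116), dt=0.8 → body Δ=(0.1632, -0.0423, -0.0893) → world pose (0.1632, -0.0423, -0.0893)
step 2: ξ=(vx,vy,ωz)=(0.0063, -0.1562, 0.2455), dt=0.5 → body Δ=(0.0079, -0.0777, 0.1228) → world pose (0.1642, -0.1204, 0.0335)
step 3: ξ=(vx,vy,ωz)=(0.0000, -0.0375, -0.3571), dt=1.5 → body Δ=(-0.0147, -0.0536, -0.5357) → world pose (0.1513, -0.1745, -0.5022)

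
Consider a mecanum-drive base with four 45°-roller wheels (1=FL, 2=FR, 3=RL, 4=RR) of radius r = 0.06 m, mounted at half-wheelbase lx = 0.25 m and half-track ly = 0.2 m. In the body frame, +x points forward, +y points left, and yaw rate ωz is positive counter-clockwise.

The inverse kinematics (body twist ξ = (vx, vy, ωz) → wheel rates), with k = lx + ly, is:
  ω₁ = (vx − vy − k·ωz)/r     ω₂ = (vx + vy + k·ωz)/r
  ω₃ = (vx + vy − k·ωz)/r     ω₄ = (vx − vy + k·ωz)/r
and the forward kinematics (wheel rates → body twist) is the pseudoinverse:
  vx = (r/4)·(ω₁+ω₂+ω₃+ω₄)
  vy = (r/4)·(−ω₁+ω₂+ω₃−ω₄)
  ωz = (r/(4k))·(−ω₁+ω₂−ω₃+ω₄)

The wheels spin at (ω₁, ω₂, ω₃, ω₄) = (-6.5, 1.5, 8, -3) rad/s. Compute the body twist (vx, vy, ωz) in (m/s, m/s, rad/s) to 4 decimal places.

k = lx + ly = 0.25 + 0.2 = 0.4500
ω₁+ω₂+ω₃+ω₄ = 0.0000  →  vx = (0.06/4)·0.0000 = 0.0000
−ω₁+ω₂+ω₃−ω₄ = 19.0000  →  vy = (0.06/4)·19.0000 = 0.2850
−ω₁+ω₂−ω₃+ω₄ = -3.0000  →  ωz = (0.06/1.8000)·-3.0000 = -0.1000

(0.0000, 0.2850, -0.1000)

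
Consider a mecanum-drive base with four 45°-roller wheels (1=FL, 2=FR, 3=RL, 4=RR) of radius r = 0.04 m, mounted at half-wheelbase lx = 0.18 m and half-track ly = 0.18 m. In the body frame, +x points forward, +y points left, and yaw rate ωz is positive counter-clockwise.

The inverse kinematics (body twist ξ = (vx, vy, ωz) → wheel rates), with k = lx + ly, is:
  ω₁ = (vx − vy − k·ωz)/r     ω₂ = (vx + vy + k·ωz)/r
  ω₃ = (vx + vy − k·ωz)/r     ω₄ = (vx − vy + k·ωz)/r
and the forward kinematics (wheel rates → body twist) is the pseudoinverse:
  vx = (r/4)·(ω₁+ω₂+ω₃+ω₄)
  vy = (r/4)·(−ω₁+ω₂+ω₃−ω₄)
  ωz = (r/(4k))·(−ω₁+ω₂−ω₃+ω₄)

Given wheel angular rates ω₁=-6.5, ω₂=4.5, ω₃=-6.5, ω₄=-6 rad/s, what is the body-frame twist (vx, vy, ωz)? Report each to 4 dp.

k = lx + ly = 0.18 + 0.18 = 0.3600
ω₁+ω₂+ω₃+ω₄ = -14.5000  →  vx = (0.04/4)·-14.5000 = -0.1450
−ω₁+ω₂+ω₃−ω₄ = 10.5000  →  vy = (0.04/4)·10.5000 = 0.1050
−ω₁+ω₂−ω₃+ω₄ = 11.5000  →  ωz = (0.04/1.4400)·11.5000 = 0.3194

(-0.1450, 0.1050, 0.3194)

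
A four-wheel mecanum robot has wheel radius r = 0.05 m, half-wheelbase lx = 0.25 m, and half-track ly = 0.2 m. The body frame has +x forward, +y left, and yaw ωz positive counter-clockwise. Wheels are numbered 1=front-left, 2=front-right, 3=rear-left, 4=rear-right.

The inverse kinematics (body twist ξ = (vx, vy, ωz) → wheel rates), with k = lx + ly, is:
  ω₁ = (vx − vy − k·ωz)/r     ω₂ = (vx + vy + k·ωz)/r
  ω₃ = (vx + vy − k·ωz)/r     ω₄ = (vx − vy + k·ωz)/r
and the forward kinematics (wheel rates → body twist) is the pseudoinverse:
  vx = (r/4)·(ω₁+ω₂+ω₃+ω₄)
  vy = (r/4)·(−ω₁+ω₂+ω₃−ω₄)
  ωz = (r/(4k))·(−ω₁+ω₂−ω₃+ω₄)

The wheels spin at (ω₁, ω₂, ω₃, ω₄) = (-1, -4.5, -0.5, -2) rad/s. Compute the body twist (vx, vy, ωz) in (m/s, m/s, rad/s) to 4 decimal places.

(-0.1000, -0.0250, -0.1389)

k = lx + ly = 0.25 + 0.2 = 0.4500
ω₁+ω₂+ω₃+ω₄ = -8.0000  →  vx = (0.05/4)·-8.0000 = -0.1000
−ω₁+ω₂+ω₃−ω₄ = -2.0000  →  vy = (0.05/4)·-2.0000 = -0.0250
−ω₁+ω₂−ω₃+ω₄ = -5.0000  →  ωz = (0.05/1.8000)·-5.0000 = -0.1389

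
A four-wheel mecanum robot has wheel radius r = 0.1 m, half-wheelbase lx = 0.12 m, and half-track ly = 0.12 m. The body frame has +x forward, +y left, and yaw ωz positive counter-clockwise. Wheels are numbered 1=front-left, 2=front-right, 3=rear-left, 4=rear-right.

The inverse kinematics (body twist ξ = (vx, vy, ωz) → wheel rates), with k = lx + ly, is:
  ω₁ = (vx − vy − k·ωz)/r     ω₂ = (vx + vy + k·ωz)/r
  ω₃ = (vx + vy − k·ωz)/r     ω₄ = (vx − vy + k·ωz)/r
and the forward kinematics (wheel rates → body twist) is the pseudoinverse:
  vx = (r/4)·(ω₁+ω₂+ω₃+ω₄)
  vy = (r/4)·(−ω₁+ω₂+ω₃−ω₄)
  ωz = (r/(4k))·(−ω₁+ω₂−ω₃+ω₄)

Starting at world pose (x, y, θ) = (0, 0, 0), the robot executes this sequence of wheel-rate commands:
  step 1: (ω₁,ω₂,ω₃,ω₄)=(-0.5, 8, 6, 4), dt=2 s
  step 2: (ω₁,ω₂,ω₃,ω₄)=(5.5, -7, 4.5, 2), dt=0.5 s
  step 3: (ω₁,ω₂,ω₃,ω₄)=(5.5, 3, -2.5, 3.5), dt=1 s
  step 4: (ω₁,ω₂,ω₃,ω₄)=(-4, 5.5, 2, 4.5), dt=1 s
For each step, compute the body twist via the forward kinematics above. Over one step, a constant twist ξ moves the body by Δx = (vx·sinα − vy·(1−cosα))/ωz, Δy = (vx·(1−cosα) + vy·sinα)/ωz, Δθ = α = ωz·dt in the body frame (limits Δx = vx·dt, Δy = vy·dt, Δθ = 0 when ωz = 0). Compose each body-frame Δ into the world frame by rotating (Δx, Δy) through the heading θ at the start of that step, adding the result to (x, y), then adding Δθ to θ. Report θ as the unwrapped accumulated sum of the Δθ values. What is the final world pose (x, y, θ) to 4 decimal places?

step 1: ξ=(vx,vy,ωz)=(0.4375, 0.2625, 0.6771), dt=2.0 → body Δ=(0.3267, 0.8859, 1.3542) → world pose (0.3267, 0.8859, 1.3542)
step 2: ξ=(vx,vy,ωz)=(0.1250, -0.2500, -1.5625), dt=0.5 → body Δ=(0.0099, -0.1359, -0.7813) → world pose (0.4615, 0.8664, 0.5729)
step 3: ξ=(vx,vy,ωz)=(0.2375, -0.2125, 0.3646), dt=1.0 → body Δ=(0.2706, -0.1650, 0.3646) → world pose (0.7783, 0.8744, 0.9375)
step 4: ξ=(vx,vy,ωz)=(0.2000, 0.1750, 1.2500), dt=1.0 → body Δ=(0.0560, 0.2424, 1.2500) → world pose (0.6161, 1.0630, 2.1875)

(0.6161, 1.0630, 2.1875)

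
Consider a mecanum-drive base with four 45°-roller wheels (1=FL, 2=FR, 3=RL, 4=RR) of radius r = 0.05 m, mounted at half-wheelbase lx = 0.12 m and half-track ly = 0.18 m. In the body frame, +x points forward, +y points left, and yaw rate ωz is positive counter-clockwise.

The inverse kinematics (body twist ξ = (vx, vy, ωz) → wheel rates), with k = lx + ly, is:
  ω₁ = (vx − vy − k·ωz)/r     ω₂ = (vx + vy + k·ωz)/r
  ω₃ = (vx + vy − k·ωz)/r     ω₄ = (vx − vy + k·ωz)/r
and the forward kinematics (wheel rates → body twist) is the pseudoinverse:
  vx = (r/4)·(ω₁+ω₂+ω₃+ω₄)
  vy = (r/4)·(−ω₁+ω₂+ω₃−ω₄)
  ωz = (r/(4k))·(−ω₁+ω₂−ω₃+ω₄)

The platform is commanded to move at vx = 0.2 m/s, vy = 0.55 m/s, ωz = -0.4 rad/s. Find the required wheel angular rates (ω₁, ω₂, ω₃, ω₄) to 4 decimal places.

k = lx + ly = 0.12 + 0.18 = 0.3000;  k·ωz = 0.3000·-0.4 = -0.1200
ω₁ (FL) = (vx − vy − k·ωz)/r = -0.2300/0.05 = -4.6000
ω₂ (FR) = (vx + vy + k·ωz)/r = 0.6300/0.05 = 12.6000
ω₃ (RL) = (vx + vy − k·ωz)/r = 0.8700/0.05 = 17.4000
ω₄ (RR) = (vx − vy + k·ωz)/r = -0.4700/0.05 = -9.4000

(-4.6000, 12.6000, 17.4000, -9.4000)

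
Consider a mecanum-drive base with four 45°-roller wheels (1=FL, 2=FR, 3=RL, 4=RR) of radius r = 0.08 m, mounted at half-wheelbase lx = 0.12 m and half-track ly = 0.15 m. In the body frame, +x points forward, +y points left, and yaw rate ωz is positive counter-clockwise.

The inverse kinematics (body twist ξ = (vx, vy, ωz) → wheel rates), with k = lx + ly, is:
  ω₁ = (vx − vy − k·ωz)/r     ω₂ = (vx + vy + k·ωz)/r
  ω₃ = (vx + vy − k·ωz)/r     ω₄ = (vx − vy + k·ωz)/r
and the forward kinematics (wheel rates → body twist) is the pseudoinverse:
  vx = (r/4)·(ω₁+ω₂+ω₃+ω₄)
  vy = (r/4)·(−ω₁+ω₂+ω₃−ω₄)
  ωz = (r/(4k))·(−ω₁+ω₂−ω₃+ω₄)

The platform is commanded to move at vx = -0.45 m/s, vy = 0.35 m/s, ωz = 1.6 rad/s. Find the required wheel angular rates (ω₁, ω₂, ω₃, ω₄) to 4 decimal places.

k = lx + ly = 0.12 + 0.15 = 0.2700;  k·ωz = 0.2700·1.6 = 0.4320
ω₁ (FL) = (vx − vy − k·ωz)/r = -1.2320/0.08 = -15.4000
ω₂ (FR) = (vx + vy + k·ωz)/r = 0.3320/0.08 = 4.1500
ω₃ (RL) = (vx + vy − k·ωz)/r = -0.5320/0.08 = -6.6500
ω₄ (RR) = (vx − vy + k·ωz)/r = -0.3680/0.08 = -4.6000

(-15.4000, 4.1500, -6.6500, -4.6000)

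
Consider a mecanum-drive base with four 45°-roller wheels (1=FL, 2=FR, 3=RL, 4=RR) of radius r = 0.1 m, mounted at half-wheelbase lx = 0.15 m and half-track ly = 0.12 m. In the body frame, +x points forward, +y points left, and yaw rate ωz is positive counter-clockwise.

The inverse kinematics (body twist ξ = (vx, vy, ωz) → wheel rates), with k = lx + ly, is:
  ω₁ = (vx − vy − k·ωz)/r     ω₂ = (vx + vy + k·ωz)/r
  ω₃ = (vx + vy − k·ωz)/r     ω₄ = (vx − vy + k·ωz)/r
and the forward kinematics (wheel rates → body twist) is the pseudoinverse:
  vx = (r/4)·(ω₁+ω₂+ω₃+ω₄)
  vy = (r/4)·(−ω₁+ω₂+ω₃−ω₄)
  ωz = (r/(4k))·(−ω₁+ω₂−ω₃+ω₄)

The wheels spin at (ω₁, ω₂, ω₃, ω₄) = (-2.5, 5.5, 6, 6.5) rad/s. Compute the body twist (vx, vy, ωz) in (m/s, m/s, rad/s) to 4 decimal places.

(0.3875, 0.1875, 0.7870)

k = lx + ly = 0.15 + 0.12 = 0.2700
ω₁+ω₂+ω₃+ω₄ = 15.5000  →  vx = (0.1/4)·15.5000 = 0.3875
−ω₁+ω₂+ω₃−ω₄ = 7.5000  →  vy = (0.1/4)·7.5000 = 0.1875
−ω₁+ω₂−ω₃+ω₄ = 8.5000  →  ωz = (0.1/1.0800)·8.5000 = 0.7870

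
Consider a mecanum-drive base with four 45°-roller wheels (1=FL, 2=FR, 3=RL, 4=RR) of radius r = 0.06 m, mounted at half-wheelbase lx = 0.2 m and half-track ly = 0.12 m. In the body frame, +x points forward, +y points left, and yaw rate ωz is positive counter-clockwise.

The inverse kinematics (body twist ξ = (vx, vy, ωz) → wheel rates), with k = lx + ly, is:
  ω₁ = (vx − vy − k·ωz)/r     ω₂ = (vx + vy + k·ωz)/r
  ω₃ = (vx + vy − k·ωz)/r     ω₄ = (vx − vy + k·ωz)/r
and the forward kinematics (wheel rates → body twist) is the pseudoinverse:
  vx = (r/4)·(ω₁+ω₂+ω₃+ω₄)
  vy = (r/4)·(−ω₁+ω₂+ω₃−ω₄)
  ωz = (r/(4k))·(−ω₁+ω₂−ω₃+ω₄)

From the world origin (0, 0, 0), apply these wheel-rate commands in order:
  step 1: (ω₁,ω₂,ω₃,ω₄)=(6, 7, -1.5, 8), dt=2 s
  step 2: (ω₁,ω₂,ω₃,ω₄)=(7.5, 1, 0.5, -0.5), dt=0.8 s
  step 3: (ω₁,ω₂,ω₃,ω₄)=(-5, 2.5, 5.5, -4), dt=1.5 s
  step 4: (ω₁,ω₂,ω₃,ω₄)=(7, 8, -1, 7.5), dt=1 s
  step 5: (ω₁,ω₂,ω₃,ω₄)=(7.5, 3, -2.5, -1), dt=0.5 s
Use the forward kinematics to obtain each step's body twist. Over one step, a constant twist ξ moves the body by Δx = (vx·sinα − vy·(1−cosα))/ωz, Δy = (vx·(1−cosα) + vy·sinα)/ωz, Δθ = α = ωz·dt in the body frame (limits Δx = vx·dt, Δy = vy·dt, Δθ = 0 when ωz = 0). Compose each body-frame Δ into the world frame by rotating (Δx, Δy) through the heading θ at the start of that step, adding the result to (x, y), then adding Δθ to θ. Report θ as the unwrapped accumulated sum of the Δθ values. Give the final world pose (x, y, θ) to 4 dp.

(0.8551, 0.5420, 0.9375)

step 1: ξ=(vx,vy,ωz)=(0.2925, -0.1275, 0.4922), dt=2.0 → body Δ=(0.6107, 0.0497, 0.9844) → world pose (0.6107, 0.0497, 0.9844)
step 2: ξ=(vx,vy,ωz)=(0.1275, -0.0825, -0.3516), dt=0.8 → body Δ=(0.0914, -0.0794, -0.2812) → world pose (0.7274, 0.0819, 0.7031)
step 3: ξ=(vx,vy,ωz)=(-0.0150, 0.2550, -0.0938), dt=1.5 → body Δ=(0.0044, 0.3828, -0.1406) → world pose (0.4833, 0.3768, 0.5625)
step 4: ξ=(vx,vy,ωz)=(0.3225, -0.1125, 0.4453), dt=1.0 → body Δ=(0.3366, -0.0382, 0.4453) → world pose (0.7883, 0.5240, 1.0078)
step 5: ξ=(vx,vy,ωz)=(0.1050, -0.0900, -0.1406), dt=0.5 → body Δ=(0.0509, -0.0468, -0.0703) → world pose (0.8551, 0.5420, 0.9375)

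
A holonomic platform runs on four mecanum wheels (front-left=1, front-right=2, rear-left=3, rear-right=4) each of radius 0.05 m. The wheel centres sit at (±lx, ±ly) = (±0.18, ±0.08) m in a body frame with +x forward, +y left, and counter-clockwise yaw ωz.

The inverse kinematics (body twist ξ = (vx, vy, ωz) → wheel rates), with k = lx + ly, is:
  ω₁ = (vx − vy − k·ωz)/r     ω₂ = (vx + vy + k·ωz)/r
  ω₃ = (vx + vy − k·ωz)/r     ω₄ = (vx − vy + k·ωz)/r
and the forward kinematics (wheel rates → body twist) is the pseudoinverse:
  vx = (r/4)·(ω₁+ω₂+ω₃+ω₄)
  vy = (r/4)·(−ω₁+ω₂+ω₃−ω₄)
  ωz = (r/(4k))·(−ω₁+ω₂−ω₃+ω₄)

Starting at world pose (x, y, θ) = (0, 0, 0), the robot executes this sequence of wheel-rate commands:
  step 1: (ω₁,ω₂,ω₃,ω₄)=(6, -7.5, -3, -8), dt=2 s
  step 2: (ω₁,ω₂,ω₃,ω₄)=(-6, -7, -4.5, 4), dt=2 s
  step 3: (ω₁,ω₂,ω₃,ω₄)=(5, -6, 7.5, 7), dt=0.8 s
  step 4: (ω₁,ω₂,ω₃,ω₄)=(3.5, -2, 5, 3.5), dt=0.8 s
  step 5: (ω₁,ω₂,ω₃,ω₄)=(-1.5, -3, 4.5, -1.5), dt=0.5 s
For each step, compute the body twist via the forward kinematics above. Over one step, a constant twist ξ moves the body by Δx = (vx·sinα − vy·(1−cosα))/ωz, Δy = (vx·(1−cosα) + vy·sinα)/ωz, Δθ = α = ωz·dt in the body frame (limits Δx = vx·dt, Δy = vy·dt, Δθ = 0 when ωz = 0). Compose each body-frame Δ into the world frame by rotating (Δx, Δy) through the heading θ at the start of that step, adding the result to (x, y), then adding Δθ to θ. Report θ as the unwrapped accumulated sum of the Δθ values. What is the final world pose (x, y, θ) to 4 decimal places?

(-0.6737, 0.1320, -1.9495)

step 1: ξ=(vx,vy,ωz)=(-0.1562, -0.1063, -0.8894), dt=2.0 → body Δ=(-0.3160, 0.0951, -1.7788) → world pose (-0.3160, 0.0951, -1.7788)
step 2: ξ=(vx,vy,ωz)=(-0.1688, -0.1187, 0.3606), dt=2.0 → body Δ=(-0.2270, -0.3340, 0.7212) → world pose (-0.5959, 0.3862, -1.0577)
step 3: ξ=(vx,vy,ωz)=(0.1688, -0.1313, -0.5529), dt=0.8 → body Δ=(0.1078, -0.1310, -0.4423) → world pose (-0.6571, 0.2280, -1.5000)
step 4: ξ=(vx,vy,ωz)=(0.1250, -0.0500, -0.3365), dt=0.8 → body Δ=(0.0934, -0.0529, -0.2692) → world pose (-0.7032, 0.1310, -1.7692)
step 5: ξ=(vx,vy,ωz)=(-0.0188, 0.0563, -0.3606), dt=0.5 → body Δ=(-0.0068, 0.0288, -0.1803) → world pose (-0.6737, 0.1320, -1.9495)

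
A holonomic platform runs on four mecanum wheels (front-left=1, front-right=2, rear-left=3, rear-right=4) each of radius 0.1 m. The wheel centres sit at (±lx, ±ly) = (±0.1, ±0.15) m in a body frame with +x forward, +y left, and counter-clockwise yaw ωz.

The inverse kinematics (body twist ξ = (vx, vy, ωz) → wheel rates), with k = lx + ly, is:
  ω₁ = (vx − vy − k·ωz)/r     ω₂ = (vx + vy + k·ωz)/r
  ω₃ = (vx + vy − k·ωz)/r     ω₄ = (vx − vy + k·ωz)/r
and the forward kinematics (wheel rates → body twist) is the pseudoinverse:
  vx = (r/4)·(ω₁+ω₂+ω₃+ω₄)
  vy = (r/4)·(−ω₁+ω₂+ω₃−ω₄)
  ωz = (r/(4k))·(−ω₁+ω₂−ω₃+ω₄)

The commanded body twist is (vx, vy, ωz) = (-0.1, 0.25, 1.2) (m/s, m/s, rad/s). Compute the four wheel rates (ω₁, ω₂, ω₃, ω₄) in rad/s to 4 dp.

k = lx + ly = 0.1 + 0.15 = 0.2500;  k·ωz = 0.2500·1.2 = 0.3000
ω₁ (FL) = (vx − vy − k·ωz)/r = -0.6500/0.1 = -6.5000
ω₂ (FR) = (vx + vy + k·ωz)/r = 0.4500/0.1 = 4.5000
ω₃ (RL) = (vx + vy − k·ωz)/r = -0.1500/0.1 = -1.5000
ω₄ (RR) = (vx − vy + k·ωz)/r = -0.0500/0.1 = -0.5000

(-6.5000, 4.5000, -1.5000, -0.5000)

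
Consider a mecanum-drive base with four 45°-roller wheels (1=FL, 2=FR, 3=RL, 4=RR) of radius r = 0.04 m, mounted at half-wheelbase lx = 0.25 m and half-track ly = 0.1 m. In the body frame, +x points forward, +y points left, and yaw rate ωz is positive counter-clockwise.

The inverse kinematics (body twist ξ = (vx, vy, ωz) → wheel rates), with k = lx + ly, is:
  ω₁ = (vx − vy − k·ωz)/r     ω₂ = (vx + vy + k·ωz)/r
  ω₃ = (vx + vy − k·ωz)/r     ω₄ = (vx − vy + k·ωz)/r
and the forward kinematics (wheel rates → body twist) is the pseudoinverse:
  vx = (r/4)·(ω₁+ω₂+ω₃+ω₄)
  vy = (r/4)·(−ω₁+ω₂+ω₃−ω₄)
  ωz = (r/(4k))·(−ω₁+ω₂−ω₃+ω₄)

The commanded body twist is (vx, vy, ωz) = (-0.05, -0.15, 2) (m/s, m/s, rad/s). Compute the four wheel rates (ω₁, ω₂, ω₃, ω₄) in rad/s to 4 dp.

k = lx + ly = 0.25 + 0.1 = 0.3500;  k·ωz = 0.3500·2 = 0.7000
ω₁ (FL) = (vx − vy − k·ωz)/r = -0.6000/0.04 = -15.0000
ω₂ (FR) = (vx + vy + k·ωz)/r = 0.5000/0.04 = 12.5000
ω₃ (RL) = (vx + vy − k·ωz)/r = -0.9000/0.04 = -22.5000
ω₄ (RR) = (vx − vy + k·ωz)/r = 0.8000/0.04 = 20.0000

(-15.0000, 12.5000, -22.5000, 20.0000)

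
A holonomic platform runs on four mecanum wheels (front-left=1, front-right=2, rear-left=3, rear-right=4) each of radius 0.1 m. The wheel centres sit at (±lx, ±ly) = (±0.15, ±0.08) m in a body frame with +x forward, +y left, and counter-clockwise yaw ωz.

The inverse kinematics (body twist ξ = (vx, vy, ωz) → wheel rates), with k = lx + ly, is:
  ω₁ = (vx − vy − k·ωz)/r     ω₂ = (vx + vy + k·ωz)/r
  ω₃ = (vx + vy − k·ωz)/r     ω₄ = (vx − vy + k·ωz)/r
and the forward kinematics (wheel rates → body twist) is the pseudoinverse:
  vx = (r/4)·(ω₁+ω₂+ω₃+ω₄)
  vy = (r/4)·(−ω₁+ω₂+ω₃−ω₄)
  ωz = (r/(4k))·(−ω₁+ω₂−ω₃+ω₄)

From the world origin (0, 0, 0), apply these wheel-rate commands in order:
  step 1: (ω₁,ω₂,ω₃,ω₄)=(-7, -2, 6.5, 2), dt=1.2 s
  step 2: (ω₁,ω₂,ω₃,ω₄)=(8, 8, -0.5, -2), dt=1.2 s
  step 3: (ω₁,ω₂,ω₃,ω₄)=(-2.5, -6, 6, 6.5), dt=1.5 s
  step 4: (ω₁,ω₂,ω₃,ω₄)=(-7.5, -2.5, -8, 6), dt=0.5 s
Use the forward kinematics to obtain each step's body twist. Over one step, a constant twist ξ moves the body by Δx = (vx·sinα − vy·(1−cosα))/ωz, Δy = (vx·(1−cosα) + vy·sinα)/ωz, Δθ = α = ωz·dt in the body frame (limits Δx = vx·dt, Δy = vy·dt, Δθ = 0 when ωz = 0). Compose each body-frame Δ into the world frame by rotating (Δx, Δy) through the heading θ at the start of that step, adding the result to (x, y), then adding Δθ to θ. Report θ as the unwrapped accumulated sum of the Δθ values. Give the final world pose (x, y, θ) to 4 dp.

(0.3114, 0.0312, 0.4130)

step 1: ξ=(vx,vy,ωz)=(-0.0125, 0.2375, 0.0543), dt=1.2 → body Δ=(-0.0243, 0.2843, 0.0652) → world pose (-0.0243, 0.2843, 0.0652)
step 2: ξ=(vx,vy,ωz)=(0.3375, 0.0375, -0.1630), dt=1.2 → body Δ=(0.4068, 0.0052, -0.1957) → world pose (0.3813, 0.3160, -0.1304)
step 3: ξ=(vx,vy,ωz)=(0.1000, -0.1000, -0.3261), dt=1.5 → body Δ=(0.1081, -0.1800, -0.4891) → world pose (0.4651, 0.1234, -0.6196)
step 4: ξ=(vx,vy,ωz)=(-0.3000, -0.2250, 2.0652), dt=0.5 → body Δ=(-0.0716, -0.1644, 1.0326) → world pose (0.3114, 0.0312, 0.4130)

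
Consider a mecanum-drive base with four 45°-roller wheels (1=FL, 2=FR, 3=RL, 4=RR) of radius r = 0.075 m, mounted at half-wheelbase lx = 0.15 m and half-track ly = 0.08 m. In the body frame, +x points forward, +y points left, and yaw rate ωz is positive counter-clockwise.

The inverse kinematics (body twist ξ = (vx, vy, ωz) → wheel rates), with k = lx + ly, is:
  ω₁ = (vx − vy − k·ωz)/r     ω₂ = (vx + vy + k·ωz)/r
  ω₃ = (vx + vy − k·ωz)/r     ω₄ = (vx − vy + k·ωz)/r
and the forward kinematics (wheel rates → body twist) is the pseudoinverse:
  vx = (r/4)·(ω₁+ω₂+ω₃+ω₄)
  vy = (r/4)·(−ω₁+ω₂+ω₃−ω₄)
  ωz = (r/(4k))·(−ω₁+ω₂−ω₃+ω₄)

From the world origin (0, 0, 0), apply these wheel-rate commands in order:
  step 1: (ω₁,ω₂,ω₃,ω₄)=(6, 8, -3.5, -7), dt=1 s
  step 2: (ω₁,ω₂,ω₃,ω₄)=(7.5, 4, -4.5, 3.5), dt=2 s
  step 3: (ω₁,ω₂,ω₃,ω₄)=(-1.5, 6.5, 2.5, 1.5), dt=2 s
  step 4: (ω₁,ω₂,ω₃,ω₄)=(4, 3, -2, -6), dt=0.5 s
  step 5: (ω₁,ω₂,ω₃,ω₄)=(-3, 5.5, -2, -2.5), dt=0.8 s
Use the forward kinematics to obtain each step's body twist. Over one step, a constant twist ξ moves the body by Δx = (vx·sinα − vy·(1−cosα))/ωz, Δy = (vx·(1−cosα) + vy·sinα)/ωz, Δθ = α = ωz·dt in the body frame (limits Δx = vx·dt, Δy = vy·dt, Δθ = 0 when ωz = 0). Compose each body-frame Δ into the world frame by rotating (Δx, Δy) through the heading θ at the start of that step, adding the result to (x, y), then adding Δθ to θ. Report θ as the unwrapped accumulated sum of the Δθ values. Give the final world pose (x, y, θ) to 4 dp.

step 1: ξ=(vx,vy,ωz)=(0.0656, 0.1031, -0.1223), dt=1.0 → body Δ=(0.0718, 0.0989, -0.1223) → world pose (0.0718, 0.0989, -0.1223)
step 2: ξ=(vx,vy,ωz)=(0.1969, -0.2156, 0.3668), dt=2.0 → body Δ=(0.5106, -0.2555, 0.7337) → world pose (0.5474, -0.2170, 0.6114)
step 3: ξ=(vx,vy,ωz)=(0.1688, 0.1688, 0.5707), dt=2.0 → body Δ=(0.0963, 0.4414, 1.1413) → world pose (0.3728, 0.1997, 1.7527)
step 4: ξ=(vx,vy,ωz)=(-0.0187, 0.0562, -0.4076), dt=0.5 → body Δ=(-0.0065, 0.0289, -0.2038) → world pose (0.3456, 0.1881, 1.5489)
step 5: ξ=(vx,vy,ωz)=(-0.0375, 0.1687, 0.6522), dt=0.8 → body Δ=(-0.0631, 0.1213, 0.5217) → world pose (0.2229, 0.1277, 2.0707)

(0.2229, 0.1277, 2.0707)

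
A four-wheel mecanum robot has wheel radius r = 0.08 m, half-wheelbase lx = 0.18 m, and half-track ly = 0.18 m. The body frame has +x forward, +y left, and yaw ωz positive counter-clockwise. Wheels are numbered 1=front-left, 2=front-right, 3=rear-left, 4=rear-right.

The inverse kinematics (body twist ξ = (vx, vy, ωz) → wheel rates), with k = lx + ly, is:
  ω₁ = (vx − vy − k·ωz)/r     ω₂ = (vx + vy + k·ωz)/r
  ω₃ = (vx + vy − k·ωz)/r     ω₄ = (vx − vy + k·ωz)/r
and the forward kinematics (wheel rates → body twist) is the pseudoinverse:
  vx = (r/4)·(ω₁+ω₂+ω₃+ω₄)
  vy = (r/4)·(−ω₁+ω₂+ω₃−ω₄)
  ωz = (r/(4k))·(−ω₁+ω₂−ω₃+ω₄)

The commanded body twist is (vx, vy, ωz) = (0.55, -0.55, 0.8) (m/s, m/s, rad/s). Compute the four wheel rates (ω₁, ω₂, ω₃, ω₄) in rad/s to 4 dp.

(10.1500, 3.6000, -3.6000, 17.3500)

k = lx + ly = 0.18 + 0.18 = 0.3600;  k·ωz = 0.3600·0.8 = 0.2880
ω₁ (FL) = (vx − vy − k·ωz)/r = 0.8120/0.08 = 10.1500
ω₂ (FR) = (vx + vy + k·ωz)/r = 0.2880/0.08 = 3.6000
ω₃ (RL) = (vx + vy − k·ωz)/r = -0.2880/0.08 = -3.6000
ω₄ (RR) = (vx − vy + k·ωz)/r = 1.3880/0.08 = 17.3500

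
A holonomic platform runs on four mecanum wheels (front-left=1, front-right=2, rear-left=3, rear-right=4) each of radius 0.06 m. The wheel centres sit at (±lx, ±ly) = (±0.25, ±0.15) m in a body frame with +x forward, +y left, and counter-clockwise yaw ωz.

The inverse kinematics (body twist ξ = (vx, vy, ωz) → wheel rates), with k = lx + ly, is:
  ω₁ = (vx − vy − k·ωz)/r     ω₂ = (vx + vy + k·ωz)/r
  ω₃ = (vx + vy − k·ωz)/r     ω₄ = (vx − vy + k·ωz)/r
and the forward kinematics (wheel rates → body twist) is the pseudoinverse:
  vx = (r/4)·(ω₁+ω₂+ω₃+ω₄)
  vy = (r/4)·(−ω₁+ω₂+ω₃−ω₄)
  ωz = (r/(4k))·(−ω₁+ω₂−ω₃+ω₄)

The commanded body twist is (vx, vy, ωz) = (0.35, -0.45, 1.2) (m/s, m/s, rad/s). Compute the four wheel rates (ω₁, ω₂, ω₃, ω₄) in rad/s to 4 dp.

k = lx + ly = 0.25 + 0.15 = 0.4000;  k·ωz = 0.4000·1.2 = 0.4800
ω₁ (FL) = (vx − vy − k·ωz)/r = 0.3200/0.06 = 5.3333
ω₂ (FR) = (vx + vy + k·ωz)/r = 0.3800/0.06 = 6.3333
ω₃ (RL) = (vx + vy − k·ωz)/r = -0.5800/0.06 = -9.6667
ω₄ (RR) = (vx − vy + k·ωz)/r = 1.2800/0.06 = 21.3333

(5.3333, 6.3333, -9.6667, 21.3333)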